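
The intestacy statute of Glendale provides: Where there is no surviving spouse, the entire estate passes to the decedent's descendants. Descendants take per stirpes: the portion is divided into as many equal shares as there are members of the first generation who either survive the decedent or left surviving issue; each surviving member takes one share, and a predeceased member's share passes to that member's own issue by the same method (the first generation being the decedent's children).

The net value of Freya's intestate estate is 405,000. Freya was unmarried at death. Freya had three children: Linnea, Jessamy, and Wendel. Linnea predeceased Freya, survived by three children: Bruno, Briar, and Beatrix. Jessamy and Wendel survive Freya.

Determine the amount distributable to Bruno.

Bruno receives 45,000.

The entire 405,000 passes to the descendants.
That amount (405,000) is divided into 3 shares of 135,000: Jessamy and Wendel each take 135,000; Linnea's 135,000 share passes to Linnea's issue.
Linnea's share (135,000) is divided into 3 shares of 45,000: Bruno, Briar, and Beatrix each take 45,000.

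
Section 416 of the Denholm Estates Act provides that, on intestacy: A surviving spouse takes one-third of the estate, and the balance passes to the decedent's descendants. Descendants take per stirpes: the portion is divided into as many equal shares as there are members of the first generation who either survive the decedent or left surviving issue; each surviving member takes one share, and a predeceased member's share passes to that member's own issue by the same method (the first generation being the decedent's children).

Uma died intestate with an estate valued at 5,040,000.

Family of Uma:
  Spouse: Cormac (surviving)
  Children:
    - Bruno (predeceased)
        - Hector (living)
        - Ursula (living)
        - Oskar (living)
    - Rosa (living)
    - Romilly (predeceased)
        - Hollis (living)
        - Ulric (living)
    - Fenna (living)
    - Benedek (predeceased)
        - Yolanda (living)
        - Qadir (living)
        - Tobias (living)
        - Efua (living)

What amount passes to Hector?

Cormac takes one-third of 5,040,000 = 1,680,000. The remaining 3,360,000 passes to the descendants.
The descendants' portion (3,360,000) is divided into 5 shares of 672,000: Rosa and Fenna each take 672,000; Bruno's 672,000 share passes to Bruno's issue; Romilly's 672,000 share passes to Romilly's issue; Benedek's 672,000 share passes to Benedek's issue.
Bruno's share (672,000) is divided into 3 shares of 224,000: Hector, Ursula, and Oskar each take 224,000.
Romilly's share (672,000) is divided into 2 shares of 336,000: Hollis and Ulric each take 336,000.
Benedek's share (672,000) is divided into 4 shares of 168,000: Yolanda, Qadir, Tobias, and Efua each take 168,000.

Hector receives 224,000.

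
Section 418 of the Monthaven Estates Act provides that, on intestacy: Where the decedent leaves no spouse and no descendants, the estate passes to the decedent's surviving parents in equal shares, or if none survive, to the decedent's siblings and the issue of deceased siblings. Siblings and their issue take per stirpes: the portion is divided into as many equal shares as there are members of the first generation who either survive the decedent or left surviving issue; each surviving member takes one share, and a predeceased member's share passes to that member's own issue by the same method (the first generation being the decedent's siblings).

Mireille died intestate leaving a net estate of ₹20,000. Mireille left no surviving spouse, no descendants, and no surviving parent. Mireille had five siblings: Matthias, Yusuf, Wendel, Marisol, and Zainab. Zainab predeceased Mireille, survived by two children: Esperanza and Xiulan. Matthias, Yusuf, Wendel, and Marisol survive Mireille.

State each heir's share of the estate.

Matthias: ₹4,000; Yusuf: ₹4,000; Wendel: ₹4,000; Marisol: ₹4,000; Esperanza: ₹2,000; Xiulan: ₹2,000

The entire ₹20,000 passes to the siblings and their issue.
That amount (₹20,000) is divided into 5 shares of ₹4,000: Matthias, Yusuf, Wendel, and Marisol each take ₹4,000; Zainab's ₹4,000 share passes to Zainab's issue.
Zainab's share (₹4,000) is divided into 2 shares of ₹2,000: Esperanza and Xiulan each take ₹2,000.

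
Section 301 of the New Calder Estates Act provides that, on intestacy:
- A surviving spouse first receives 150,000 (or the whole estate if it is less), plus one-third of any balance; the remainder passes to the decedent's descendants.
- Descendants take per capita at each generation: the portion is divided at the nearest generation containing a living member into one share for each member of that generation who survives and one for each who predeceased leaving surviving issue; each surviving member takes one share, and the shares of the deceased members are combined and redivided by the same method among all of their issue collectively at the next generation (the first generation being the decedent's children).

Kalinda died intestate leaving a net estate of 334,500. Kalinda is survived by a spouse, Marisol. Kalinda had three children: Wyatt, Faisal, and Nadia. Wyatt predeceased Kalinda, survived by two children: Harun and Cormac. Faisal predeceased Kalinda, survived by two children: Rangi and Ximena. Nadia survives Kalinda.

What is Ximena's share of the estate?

Marisol first takes 150,000, leaving a balance of 184,500. Marisol then takes one-third of the balance (61,500), for a total of 211,500. The remaining 123,000 passes to the descendants.
The descendants' portion (123,000) is divided at the children's generation into 3 shares of 41,000. Nadia takes 41,000. The 2 shares of the deceased (Wyatt and Faisal) are combined into a pool of 82,000.
That pool (82,000) is divided at the grandchildren's generation equally among Harun, Cormac, Rangi, and Ximena: 20,500 each.

Ximena receives 20,500.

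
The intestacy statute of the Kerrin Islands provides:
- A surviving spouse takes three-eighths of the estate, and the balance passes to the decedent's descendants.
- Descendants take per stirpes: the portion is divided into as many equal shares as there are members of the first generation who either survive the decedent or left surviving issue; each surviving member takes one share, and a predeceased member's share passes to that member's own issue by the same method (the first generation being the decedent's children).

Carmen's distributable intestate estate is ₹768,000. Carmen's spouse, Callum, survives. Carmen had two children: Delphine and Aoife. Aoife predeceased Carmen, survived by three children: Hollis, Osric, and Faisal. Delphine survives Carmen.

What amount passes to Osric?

Callum takes three-eighths of ₹768,000 = ₹288,000. The remaining ₹480,000 passes to the descendants.
The descendants' portion (₹480,000) is divided into 2 shares of ₹240,000: Delphine takes ₹240,000; Aoife's ₹240,000 share passes to Aoife's issue.
Aoife's share (₹240,000) is divided into 3 shares of ₹80,000: Hollis, Osric, and Faisal each take ₹80,000.

Osric receives ₹80,000.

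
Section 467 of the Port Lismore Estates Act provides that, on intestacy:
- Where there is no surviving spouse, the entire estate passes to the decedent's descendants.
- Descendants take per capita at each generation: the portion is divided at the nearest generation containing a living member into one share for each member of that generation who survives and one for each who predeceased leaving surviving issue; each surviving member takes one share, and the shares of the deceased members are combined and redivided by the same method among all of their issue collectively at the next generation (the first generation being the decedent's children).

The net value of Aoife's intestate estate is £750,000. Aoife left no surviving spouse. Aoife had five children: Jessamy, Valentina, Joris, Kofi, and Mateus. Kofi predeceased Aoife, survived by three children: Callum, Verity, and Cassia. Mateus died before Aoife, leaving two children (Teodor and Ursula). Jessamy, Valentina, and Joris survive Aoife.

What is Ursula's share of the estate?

The entire £750,000 passes to the descendants.
That amount (£750,000) is divided at the children's generation into 5 shares of £150,000. Jessamy, Valentina, and Joris each take £150,000. The 2 shares of the deceased (Kofi and Mateus) are combined into a pool of £300,000.
That pool (£300,000) is divided at the grandchildren's generation equally among Callum, Verity, Cassia, Teodor, and Ursula: £60,000 each.

Ursula receives £60,000.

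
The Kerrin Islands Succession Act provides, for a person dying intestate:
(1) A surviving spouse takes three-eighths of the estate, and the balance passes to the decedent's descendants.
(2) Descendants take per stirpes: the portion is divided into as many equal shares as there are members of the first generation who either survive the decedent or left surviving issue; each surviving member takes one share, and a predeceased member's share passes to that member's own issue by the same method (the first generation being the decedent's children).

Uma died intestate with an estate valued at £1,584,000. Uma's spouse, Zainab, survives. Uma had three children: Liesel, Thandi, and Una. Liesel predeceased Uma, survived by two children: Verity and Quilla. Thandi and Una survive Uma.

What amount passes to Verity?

Verity receives £165,000.

Zainab takes three-eighths of £1,584,000 = £594,000. The remaining £990,000 passes to the descendants.
The descendants' portion (£990,000) is divided into 3 shares of £330,000: Thandi and Una each take £330,000; Liesel's £330,000 share passes to Liesel's issue.
Liesel's share (£330,000) is divided into 2 shares of £165,000: Verity and Quilla each take £165,000.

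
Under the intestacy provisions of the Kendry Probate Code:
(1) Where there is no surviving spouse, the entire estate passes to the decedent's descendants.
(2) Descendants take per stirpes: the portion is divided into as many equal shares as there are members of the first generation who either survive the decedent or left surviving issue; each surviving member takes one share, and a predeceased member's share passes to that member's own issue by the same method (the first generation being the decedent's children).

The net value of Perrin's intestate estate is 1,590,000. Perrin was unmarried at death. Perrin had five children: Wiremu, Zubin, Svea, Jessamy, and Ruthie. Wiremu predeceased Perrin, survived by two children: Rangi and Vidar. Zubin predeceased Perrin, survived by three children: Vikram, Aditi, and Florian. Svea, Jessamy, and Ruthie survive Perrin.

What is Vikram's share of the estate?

The entire 1,590,000 passes to the descendants.
That amount (1,590,000) is divided into 5 shares of 318,000: Svea, Jessamy, and Ruthie each take 318,000; Wiremu's 318,000 share passes to Wiremu's issue; Zubin's 318,000 share passes to Zubin's issue.
Wiremu's share (318,000) is divided into 2 shares of 159,000: Rangi and Vidar each take 159,000.
Zubin's share (318,000) is divided into 3 shares of 106,000: Vikram, Aditi, and Florian each take 106,000.

Vikram receives 106,000.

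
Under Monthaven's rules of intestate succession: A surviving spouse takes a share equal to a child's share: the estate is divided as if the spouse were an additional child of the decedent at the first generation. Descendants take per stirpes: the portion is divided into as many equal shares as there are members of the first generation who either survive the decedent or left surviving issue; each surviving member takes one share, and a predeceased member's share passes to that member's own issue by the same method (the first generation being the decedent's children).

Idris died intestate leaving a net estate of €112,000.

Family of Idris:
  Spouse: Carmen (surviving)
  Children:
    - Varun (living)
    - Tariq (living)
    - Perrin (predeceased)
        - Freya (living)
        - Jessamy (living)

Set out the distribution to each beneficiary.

Carmen: €28,000; Varun: €28,000; Tariq: €28,000; Freya: €14,000; Jessamy: €14,000

The spouse counts as an additional share at the children's level, so there are 4 primary shares of €28,000. Carmen takes one such share (€28,000).
The children's combined portion (€84,000) is divided into 3 shares of €28,000: Varun and Tariq each take €28,000; Perrin's €28,000 share passes to Perrin's issue.
Perrin's share (€28,000) is divided into 2 shares of €14,000: Freya and Jessamy each take €14,000.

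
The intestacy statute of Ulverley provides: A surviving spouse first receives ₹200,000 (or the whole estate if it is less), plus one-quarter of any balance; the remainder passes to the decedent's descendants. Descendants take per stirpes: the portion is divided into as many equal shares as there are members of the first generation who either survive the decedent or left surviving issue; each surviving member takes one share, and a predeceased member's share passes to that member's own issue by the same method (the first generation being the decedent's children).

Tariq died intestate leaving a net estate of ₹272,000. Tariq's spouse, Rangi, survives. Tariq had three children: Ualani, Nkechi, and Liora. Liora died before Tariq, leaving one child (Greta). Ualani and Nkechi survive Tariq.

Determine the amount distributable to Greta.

Rangi first takes ₹200,000, leaving a balance of ₹72,000. Rangi then takes one-quarter of the balance (₹18,000), for a total of ₹218,000. The remaining ₹54,000 passes to the descendants.
The descendants' portion (₹54,000) is divided into 3 shares of ₹18,000: Ualani and Nkechi each take ₹18,000; Liora's ₹18,000 share passes to Liora's issue.
Liora's share (₹18,000) passes entirely to Greta.

Greta receives ₹18,000.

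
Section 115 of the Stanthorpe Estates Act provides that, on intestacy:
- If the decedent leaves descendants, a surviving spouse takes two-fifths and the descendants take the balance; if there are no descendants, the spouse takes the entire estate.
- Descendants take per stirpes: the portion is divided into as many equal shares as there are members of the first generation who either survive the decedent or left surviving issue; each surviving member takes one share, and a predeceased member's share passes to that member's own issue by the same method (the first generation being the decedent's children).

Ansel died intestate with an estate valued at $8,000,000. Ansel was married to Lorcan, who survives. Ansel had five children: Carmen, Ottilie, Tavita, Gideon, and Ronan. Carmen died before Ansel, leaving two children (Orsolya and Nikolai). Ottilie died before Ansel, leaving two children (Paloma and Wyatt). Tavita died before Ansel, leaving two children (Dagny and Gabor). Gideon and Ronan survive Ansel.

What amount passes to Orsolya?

Lorcan takes two-fifths of $8,000,000 = $3,200,000. The remaining $4,800,000 passes to the descendants.
The descendants' portion ($4,800,000) is divided into 5 shares of $960,000: Gideon and Ronan each take $960,000; Carmen's $960,000 share passes to Carmen's issue; Ottilie's $960,000 share passes to Ottilie's issue; Tavita's $960,000 share passes to Tavita's issue.
Carmen's share ($960,000) is divided into 2 shares of $480,000: Orsolya and Nikolai each take $480,000.
Ottilie's share ($960,000) is divided into 2 shares of $480,000: Paloma and Wyatt each take $480,000.
Tavita's share ($960,000) is divided into 2 shares of $480,000: Dagny and Gabor each take $480,000.

Orsolya receives $480,000.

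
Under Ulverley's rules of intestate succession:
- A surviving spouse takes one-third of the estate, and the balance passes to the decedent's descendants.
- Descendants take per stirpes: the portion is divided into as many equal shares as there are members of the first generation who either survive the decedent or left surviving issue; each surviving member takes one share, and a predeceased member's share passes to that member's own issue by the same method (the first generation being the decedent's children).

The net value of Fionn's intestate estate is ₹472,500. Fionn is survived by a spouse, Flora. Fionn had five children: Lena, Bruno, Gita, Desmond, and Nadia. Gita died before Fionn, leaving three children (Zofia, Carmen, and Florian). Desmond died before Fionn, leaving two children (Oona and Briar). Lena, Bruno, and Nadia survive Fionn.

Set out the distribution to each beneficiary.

Flora takes one-third of ₹472,500 = ₹157,500. The remaining ₹315,000 passes to the descendants.
The descendants' portion (₹315,000) is divided into 5 shares of ₹63,000: Lena, Bruno, and Nadia each take ₹63,000; Gita's ₹63,000 share passes to Gita's issue; Desmond's ₹63,000 share passes to Desmond's issue.
Gita's share (₹63,000) is divided into 3 shares of ₹21,000: Zofia, Carmen, and Florian each take ₹21,000.
Desmond's share (₹63,000) is divided into 2 shares of ₹31,500: Oona and Briar each take ₹31,500.

Flora: ₹157,500; Lena: ₹63,000; Bruno: ₹63,000; Zofia: ₹21,000; Carmen: ₹21,000; Florian: ₹21,000; Oona: ₹31,500; Briar: ₹31,500; Nadia: ₹63,000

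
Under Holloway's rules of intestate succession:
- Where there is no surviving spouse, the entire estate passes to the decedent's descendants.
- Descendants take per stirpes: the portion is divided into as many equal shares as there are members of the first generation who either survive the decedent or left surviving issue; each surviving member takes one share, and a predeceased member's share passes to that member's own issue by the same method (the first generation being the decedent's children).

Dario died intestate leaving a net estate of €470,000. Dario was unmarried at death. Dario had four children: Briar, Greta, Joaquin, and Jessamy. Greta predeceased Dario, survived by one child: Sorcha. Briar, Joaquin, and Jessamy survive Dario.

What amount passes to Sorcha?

Sorcha receives €117,500.

The entire €470,000 passes to the descendants.
That amount (€470,000) is divided into 4 shares of €117,500: Briar, Joaquin, and Jessamy each take €117,500; Greta's €117,500 share passes to Greta's issue.
Greta's share (€117,500) passes entirely to Sorcha.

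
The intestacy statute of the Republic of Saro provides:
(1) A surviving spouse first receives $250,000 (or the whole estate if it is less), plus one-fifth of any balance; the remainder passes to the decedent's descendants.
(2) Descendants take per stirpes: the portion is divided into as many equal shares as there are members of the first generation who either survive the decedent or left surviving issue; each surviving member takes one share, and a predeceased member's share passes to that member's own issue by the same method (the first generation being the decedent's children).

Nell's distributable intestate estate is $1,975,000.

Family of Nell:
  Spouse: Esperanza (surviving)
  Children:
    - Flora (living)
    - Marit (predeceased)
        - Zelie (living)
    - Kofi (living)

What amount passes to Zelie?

Esperanza first takes $250,000, leaving a balance of $1,725,000. Esperanza then takes one-fifth of the balance ($345,000), for a total of $595,000. The remaining $1,380,000 passes to the descendants.
The descendants' portion ($1,380,000) is divided into 3 shares of $460,000: Flora and Kofi each take $460,000; Marit's $460,000 share passes to Marit's issue.
Marit's share ($460,000) passes entirely to Zelie.

Zelie receives $460,000.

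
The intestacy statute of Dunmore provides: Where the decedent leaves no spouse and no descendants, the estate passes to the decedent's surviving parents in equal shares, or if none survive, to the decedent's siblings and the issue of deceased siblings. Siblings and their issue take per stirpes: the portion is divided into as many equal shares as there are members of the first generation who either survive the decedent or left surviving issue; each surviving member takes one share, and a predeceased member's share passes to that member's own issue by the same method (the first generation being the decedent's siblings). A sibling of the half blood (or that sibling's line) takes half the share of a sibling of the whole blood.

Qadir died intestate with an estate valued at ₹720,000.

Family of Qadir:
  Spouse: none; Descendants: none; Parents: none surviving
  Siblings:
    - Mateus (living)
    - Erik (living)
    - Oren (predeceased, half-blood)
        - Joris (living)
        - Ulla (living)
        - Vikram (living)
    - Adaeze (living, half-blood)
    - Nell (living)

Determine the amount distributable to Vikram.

The entire ₹720,000 passes to the siblings and their issue.
Counting each half-blood sibling's line as half a unit, there are 4 units in ₹720,000, so one unit is ₹180,000. Whole-blood lines (Mateus, Erik, and Nell) take ₹180,000 each; half-blood lines (Oren and Adaeze) take ₹90,000 each.
Oren's share (₹90,000) is divided into 3 shares of ₹30,000: Joris, Ulla, and Vikram each take ₹30,000.

Vikram receives ₹30,000.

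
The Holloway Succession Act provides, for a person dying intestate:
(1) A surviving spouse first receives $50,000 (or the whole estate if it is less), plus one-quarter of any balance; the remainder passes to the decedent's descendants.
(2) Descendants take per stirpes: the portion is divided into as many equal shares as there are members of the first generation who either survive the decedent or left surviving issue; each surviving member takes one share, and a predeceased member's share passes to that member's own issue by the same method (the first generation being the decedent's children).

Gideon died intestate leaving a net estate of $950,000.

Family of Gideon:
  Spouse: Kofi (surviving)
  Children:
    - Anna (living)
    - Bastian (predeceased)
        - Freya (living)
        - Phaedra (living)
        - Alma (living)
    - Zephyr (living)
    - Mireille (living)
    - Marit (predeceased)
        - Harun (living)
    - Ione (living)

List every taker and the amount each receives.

Kofi: $275,000; Anna: $112,500; Freya: $37,500; Phaedra: $37,500; Alma: $37,500; Zephyr: $112,500; Mireille: $112,500; Harun: $112,500; Ione: $112,500

Kofi first takes $50,000, leaving a balance of $900,000. Kofi then takes one-quarter of the balance ($225,000), for a total of $275,000. The remaining $675,000 passes to the descendants.
The descendants' portion ($675,000) is divided into 6 shares of $112,500: Anna, Zephyr, Mireille, and Ione each take $112,500; Bastian's $112,500 share passes to Bastian's issue; Marit's $112,500 share passes to Marit's issue.
Bastian's share ($112,500) is divided into 3 shares of $37,500: Freya, Phaedra, and Alma each take $37,500.
Marit's share ($112,500) passes entirely to Harun.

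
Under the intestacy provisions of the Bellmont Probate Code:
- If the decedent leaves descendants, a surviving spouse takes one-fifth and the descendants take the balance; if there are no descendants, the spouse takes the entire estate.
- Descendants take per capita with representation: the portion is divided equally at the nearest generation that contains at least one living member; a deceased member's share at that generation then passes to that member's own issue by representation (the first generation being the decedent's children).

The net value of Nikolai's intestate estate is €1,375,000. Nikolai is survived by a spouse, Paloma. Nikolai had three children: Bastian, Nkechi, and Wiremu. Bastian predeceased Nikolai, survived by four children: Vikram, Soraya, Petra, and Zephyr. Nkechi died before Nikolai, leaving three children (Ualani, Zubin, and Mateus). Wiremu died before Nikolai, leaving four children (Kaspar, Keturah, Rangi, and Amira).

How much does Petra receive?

Paloma takes one-fifth of €1,375,000 = €275,000. The remaining €1,100,000 passes to the descendants.
No child survives, so the initial division is made at the grandchildren's generation.
The descendants' portion (€1,100,000) is divided into 11 shares of €100,000: Vikram, Soraya, Petra, Zephyr, Ualani, Zubin, Mateus, Kaspar, Keturah, Rangi, and Amira each take €100,000.

Petra receives €100,000.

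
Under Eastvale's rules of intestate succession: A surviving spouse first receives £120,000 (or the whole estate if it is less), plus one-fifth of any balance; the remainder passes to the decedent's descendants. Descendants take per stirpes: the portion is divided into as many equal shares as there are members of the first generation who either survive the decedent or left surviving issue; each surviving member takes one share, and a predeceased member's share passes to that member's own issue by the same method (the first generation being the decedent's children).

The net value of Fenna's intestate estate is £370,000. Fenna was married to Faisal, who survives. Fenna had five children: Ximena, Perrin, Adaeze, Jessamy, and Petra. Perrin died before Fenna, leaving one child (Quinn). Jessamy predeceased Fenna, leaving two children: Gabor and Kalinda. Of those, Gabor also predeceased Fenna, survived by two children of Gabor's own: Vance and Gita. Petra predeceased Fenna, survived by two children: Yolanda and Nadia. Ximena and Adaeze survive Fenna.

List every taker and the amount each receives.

Faisal: £170,000; Ximena: £40,000; Quinn: £40,000; Adaeze: £40,000; Vance: £10,000; Gita: £10,000; Kalinda: £20,000; Yolanda: £20,000; Nadia: £20,000

Faisal first takes £120,000, leaving a balance of £250,000. Faisal then takes one-fifth of the balance (£50,000), for a total of £170,000. The remaining £200,000 passes to the descendants.
The descendants' portion (£200,000) is divided into 5 shares of £40,000: Ximena and Adaeze each take £40,000; Perrin's £40,000 share passes to Perrin's issue; Jessamy's £40,000 share passes to Jessamy's issue; Petra's £40,000 share passes to Petra's issue.
Perrin's share (£40,000) passes entirely to Quinn.
Jessamy's share (£40,000) is divided into 2 shares of £20,000: Kalinda takes £20,000; Gabor's £20,000 share passes to Gabor's issue.
Gabor's share (£20,000) is divided into 2 shares of £10,000: Vance and Gita each take £10,000.
Petra's share (£40,000) is divided into 2 shares of £20,000: Yolanda and Nadia each take £20,000.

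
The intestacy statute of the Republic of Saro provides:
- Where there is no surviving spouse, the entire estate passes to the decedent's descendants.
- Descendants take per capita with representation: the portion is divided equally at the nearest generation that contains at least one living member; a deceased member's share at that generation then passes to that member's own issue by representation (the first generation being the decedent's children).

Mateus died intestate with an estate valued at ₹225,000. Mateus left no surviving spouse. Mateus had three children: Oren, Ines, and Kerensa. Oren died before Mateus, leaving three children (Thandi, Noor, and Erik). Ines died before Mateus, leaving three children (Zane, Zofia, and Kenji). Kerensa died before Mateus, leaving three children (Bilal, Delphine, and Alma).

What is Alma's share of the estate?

The entire ₹225,000 passes to the descendants.
No child survives, so the initial division is made at the grandchildren's generation.
That amount (₹225,000) is divided into 9 shares of ₹25,000: Thandi, Noor, Erik, Zane, Zofia, Kenji, Bilal, Delphine, and Alma each take ₹25,000.

Alma receives ₹25,000.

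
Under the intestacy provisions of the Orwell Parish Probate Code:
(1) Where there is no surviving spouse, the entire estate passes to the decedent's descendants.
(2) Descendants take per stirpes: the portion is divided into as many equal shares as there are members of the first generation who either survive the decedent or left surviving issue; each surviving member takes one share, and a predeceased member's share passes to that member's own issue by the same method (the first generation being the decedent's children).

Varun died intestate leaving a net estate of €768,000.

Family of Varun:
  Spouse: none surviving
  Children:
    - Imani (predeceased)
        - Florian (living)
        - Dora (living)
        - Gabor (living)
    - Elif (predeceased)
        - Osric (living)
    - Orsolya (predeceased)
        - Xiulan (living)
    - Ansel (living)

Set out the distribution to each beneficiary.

The entire €768,000 passes to the descendants.
That amount (€768,000) is divided into 4 shares of €192,000: Ansel takes €192,000; Imani's €192,000 share passes to Imani's issue; Elif's €192,000 share passes to Elif's issue; Orsolya's €192,000 share passes to Orsolya's issue.
Imani's share (€192,000) is divided into 3 shares of €64,000: Florian, Dora, and Gabor each take €64,000.
Elif's share (€192,000) passes entirely to Osric.
Orsolya's share (€192,000) passes entirely to Xiulan.

Florian: €64,000; Dora: €64,000; Gabor: €64,000; Osric: €192,000; Xiulan: €192,000; Ansel: €192,000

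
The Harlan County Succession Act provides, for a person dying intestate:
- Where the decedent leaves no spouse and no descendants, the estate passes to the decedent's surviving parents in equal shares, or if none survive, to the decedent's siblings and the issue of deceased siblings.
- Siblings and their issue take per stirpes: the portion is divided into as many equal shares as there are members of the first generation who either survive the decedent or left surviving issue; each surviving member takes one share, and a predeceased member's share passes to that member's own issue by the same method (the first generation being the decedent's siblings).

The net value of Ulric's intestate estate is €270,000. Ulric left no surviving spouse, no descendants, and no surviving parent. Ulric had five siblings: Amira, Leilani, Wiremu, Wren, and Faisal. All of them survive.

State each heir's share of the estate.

Amira: €54,000; Leilani: €54,000; Wiremu: €54,000; Wren: €54,000; Faisal: €54,000

The entire €270,000 passes to the siblings and their issue.
That amount (€270,000) is divided into 5 shares of €54,000: Amira, Leilani, Wiremu, Wren, and Faisal each take €54,000.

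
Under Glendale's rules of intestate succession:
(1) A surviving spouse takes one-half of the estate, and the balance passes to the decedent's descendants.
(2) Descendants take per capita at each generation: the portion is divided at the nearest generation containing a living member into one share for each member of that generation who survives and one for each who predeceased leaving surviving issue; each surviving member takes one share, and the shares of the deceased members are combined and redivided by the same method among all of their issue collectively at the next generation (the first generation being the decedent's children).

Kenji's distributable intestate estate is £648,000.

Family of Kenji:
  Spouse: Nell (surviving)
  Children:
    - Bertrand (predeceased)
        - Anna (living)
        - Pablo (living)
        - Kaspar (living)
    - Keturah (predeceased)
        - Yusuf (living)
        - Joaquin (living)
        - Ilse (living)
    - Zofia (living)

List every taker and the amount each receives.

Nell takes one-half of £648,000 = £324,000. The remaining £324,000 passes to the descendants.
The descendants' portion (£324,000) is divided at the children's generation into 3 shares of £108,000. Zofia takes £108,000. The 2 shares of the deceased (Bertrand and Keturah) are combined into a pool of £216,000.
That pool (£216,000) is divided at the grandchildren's generation equally among Anna, Pablo, Kaspar, Yusuf, Joaquin, and Ilse: £36,000 each.

Nell: £324,000; Anna: £36,000; Pablo: £36,000; Kaspar: £36,000; Yusuf: £36,000; Joaquin: £36,000; Ilse: £36,000; Zofia: £108,000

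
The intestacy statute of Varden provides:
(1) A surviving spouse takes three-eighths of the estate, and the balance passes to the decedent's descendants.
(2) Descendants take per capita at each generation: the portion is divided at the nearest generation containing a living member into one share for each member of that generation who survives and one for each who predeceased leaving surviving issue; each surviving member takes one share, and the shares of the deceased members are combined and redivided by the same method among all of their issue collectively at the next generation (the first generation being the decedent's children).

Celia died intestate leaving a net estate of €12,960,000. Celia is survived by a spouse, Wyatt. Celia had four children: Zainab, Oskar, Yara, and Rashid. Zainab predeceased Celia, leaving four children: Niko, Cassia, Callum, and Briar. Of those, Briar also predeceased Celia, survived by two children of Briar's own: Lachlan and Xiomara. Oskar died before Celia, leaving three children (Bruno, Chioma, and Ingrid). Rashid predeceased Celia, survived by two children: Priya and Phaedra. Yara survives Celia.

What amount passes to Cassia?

Cassia receives €675,000.

Wyatt takes three-eighths of €12,960,000 = €4,860,000. The remaining €8,100,000 passes to the descendants.
The descendants' portion (€8,100,000) is divided at the children's generation into 4 shares of €2,025,000. Yara takes €2,025,000. The 3 shares of the deceased (Zainab, Oskar, and Rashid) are combined into a pool of €6,075,000.
That pool (€6,075,000) is divided at the grandchildren's generation into 9 shares of €675,000. Niko, Cassia, Callum, Bruno, Chioma, Ingrid, Priya, and Phaedra each take €675,000. The remaining share for the deceased Briar (€675,000) is carried to the next generation.
That pool (€675,000) is divided at the great-grandchildren's generation equally among Lachlan and Xiomara: €337,500 each.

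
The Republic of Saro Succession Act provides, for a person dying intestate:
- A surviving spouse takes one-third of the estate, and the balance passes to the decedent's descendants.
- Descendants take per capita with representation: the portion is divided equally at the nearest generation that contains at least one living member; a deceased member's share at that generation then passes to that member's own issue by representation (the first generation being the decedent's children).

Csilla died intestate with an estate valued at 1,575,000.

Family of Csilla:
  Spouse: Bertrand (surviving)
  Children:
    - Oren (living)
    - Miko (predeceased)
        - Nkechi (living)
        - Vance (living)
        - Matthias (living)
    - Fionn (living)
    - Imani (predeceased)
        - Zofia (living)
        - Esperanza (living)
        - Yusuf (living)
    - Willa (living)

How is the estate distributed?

Bertrand takes one-third of 1,575,000 = 525,000. The remaining 1,050,000 passes to the descendants.
The descendants' portion (1,050,000) is divided into 5 shares of 210,000: Oren, Fionn, and Willa each take 210,000; Miko's 210,000 share passes to Miko's issue; Imani's 210,000 share passes to Imani's issue.
Miko's share (210,000) is divided into 3 shares of 70,000: Nkechi, Vance, and Matthias each take 70,000.
Imani's share (210,000) is divided into 3 shares of 70,000: Zofia, Esperanza, and Yusuf each take 70,000.

Bertrand: 525,000; Oren: 210,000; Nkechi: 70,000; Vance: 70,000; Matthias: 70,000; Fionn: 210,000; Zofia: 70,000; Esperanza: 70,000; Yusuf: 70,000; Willa: 210,000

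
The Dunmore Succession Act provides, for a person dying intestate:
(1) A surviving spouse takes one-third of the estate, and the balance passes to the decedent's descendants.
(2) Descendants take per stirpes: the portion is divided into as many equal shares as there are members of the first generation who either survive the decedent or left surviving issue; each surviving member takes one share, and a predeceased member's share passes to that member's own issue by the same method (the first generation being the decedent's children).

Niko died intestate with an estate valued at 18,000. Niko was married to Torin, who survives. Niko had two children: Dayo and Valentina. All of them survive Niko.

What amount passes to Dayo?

Torin takes one-third of 18,000 = 6,000. The remaining 12,000 passes to the descendants.
The descendants' portion (12,000) is divided into 2 shares of 6,000: Dayo and Valentina each take 6,000.

Dayo receives 6,000.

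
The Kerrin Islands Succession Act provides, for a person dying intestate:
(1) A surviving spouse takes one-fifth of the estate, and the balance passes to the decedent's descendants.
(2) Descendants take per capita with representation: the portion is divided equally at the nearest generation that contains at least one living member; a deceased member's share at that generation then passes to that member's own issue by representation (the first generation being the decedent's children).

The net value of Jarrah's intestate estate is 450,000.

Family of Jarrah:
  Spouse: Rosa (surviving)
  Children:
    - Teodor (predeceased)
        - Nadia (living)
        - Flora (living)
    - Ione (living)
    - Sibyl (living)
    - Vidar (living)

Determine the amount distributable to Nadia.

Nadia receives 45,000.

Rosa takes one-fifth of 450,000 = 90,000. The remaining 360,000 passes to the descendants.
The descendants' portion (360,000) is divided into 4 shares of 90,000: Ione, Sibyl, and Vidar each take 90,000; Teodor's 90,000 share passes to Teodor's issue.
Teodor's share (90,000) is divided into 2 shares of 45,000: Nadia and Flora each take 45,000.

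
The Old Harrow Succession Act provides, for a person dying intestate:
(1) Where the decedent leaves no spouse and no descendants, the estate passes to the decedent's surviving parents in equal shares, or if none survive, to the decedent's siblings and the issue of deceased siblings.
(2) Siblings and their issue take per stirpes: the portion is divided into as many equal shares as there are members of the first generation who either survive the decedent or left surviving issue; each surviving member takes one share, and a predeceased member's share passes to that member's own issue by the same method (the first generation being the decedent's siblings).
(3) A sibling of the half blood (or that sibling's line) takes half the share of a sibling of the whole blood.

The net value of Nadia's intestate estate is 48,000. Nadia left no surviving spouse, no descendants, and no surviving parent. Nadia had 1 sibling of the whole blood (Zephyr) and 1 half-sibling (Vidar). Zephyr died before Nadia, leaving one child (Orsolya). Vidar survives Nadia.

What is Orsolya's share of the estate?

The entire 48,000 passes to the siblings and their issue.
Counting each half-blood sibling's line as half a unit, there are 3/2 units in 48,000, so one unit is 32,000. Whole-blood lines (Zephyr) take 32,000 each; half-blood lines (Vidar) take 16,000 each.
Zephyr's share (32,000) passes entirely to Orsolya.

Orsolya receives 32,000.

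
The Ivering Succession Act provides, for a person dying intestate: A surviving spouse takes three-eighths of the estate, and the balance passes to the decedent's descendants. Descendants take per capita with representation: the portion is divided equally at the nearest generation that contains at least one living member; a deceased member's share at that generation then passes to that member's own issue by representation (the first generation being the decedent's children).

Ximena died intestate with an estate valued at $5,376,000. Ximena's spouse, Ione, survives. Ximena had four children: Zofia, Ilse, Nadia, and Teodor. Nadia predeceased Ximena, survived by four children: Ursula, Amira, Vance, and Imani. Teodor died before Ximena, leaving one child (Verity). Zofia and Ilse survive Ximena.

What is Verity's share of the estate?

Ione takes three-eighths of $5,376,000 = $2,016,000. The remaining $3,360,000 passes to the descendants.
The descendants' portion ($3,360,000) is divided into 4 shares of $840,000: Zofia and Ilse each take $840,000; Nadia's $840,000 share passes to Nadia's issue; Teodor's $840,000 share passes to Teodor's issue.
Nadia's share ($840,000) is divided into 4 shares of $210,000: Ursula, Amira, Vance, and Imani each take $210,000.
Teodor's share ($840,000) passes entirely to Verity.

Verity receives $840,000.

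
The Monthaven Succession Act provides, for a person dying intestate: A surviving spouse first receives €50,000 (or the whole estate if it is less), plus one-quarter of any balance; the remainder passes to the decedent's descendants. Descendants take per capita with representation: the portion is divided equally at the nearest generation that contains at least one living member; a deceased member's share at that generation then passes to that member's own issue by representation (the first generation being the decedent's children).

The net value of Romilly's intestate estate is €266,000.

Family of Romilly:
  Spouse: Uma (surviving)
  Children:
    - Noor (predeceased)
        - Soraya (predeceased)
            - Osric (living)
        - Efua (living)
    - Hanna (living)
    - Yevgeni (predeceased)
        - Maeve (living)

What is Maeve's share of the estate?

Maeve receives €54,000.

Uma first takes €50,000, leaving a balance of €216,000. Uma then takes one-quarter of the balance (€54,000), for a total of €104,000. The remaining €162,000 passes to the descendants.
The descendants' portion (€162,000) is divided into 3 shares of €54,000: Hanna takes €54,000; Noor's €54,000 share passes to Noor's issue; Yevgeni's €54,000 share passes to Yevgeni's issue.
Noor's share (€54,000) is divided into 2 shares of €27,000: Efua takes €27,000; Soraya's €27,000 share passes to Soraya's issue.
Soraya's share (€27,000) passes entirely to Osric.
Yevgeni's share (€54,000) passes entirely to Maeve.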